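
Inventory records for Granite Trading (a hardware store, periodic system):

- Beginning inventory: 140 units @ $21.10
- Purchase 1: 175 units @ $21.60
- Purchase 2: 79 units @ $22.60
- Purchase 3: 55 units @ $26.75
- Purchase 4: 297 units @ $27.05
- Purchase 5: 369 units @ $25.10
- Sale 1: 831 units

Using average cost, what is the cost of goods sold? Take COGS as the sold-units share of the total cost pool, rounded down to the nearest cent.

COGS = $20,336.32

Sale 1, sell 831: 831/1115 × $27,286.40 → $20,336.32
Ending inventory (cost pool remaining) = $6,950.08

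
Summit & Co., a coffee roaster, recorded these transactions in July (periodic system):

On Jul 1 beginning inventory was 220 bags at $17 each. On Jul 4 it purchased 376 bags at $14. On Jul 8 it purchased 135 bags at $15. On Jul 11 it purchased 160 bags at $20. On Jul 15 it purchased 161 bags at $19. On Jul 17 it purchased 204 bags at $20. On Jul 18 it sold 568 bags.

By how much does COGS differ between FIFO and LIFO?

FIFO COGS: 220 @ $17 + 348 @ $14 = $8,612
LIFO COGS: 204 @ $20 + 161 @ $19 + 160 @ $20 + 43 @ $15 = $10,984
Difference = |$8,612 − $10,984| = $2,372

$2,372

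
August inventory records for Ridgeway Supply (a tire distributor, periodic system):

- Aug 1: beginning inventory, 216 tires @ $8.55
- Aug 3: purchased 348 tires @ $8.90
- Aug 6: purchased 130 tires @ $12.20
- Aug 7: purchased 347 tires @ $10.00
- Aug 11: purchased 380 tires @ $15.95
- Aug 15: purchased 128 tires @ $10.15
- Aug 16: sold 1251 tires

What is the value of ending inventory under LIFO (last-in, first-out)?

Ending inventory = $2,576.60

Aug 16, 1251 sold [LIFO — newest first]: 128 @ $10.15 + 380 @ $15.95 + 347 @ $10.00 + 130 @ $12.20 + 266 @ $8.90 = $14,783.60
Ending inventory: 216 @ $8.55 + 82 @ $8.90 = $2,576.60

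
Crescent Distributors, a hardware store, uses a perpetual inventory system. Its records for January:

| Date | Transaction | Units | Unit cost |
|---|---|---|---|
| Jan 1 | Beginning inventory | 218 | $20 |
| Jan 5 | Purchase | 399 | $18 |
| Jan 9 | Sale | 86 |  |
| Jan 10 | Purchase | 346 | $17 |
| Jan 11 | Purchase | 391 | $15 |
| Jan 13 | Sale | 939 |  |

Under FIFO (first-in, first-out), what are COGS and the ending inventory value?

Jan 9, 86 sold [FIFO — oldest first]: 86 @ $20 = $1,720
Jan 13, 939 sold [FIFO — oldest first]: 132 @ $20 + 399 @ $18 + 346 @ $17 + 62 @ $15 = $16,634
Total COGS = $1,720 + $16,634 = $18,354
Ending inventory: 329 @ $15 = $4,935
Check: goods available $23,289 = COGS $18,354 + ending $4,935

COGS = $18,354; ending inventory = $4,935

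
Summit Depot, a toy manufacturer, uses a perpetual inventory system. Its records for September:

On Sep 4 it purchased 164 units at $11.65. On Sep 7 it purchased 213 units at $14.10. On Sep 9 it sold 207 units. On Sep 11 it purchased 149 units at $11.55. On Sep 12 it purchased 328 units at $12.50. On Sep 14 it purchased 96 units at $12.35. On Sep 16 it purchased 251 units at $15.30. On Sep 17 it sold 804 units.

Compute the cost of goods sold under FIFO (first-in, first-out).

COGS = $12,853.75

Sep 9, 207 sold [FIFO — oldest first]: 164 @ $11.65 + 43 @ $14.10 = $2,516.90
Sep 17, 804 sold [FIFO — oldest first]: 170 @ $14.10 + 149 @ $11.55 + 328 @ $12.50 + 96 @ $12.35 + 61 @ $15.30 = $10,336.85
Total COGS = $2,516.90 + $10,336.85 = $12,853.75
Ending inventory: 190 @ $15.30 = $2,907.00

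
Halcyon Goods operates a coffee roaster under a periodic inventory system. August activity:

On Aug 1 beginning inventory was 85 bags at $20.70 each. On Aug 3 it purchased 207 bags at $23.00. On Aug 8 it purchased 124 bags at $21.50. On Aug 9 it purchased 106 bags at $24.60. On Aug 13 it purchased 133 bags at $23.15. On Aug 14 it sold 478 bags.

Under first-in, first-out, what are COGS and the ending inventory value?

Aug 14, 478 sold [FIFO — oldest first]: 85 @ $20.70 + 207 @ $23.00 + 124 @ $21.50 + 62 @ $24.60 = $10,711.70
Ending inventory: 44 @ $24.60 + 133 @ $23.15 = $4,161.35

COGS = $10,711.70; ending inventory = $4,161.35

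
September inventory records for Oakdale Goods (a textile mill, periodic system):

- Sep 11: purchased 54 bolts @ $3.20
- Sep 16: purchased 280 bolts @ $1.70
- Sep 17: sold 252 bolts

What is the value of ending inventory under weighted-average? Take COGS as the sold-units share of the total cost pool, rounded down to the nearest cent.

Sep 17, sell 252: 252/334 × $648.80 → $489.51
Ending inventory (cost pool remaining) = $159.29

Ending inventory = $159.29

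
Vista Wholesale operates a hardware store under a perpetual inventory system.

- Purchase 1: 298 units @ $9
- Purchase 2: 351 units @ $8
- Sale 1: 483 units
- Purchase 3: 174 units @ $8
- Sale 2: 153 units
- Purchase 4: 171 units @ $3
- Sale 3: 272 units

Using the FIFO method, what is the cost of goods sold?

COGS = $7,137

Sale 1 (483) [FIFO — oldest first]: 298 @ $9 + 185 @ $8 = $4,162
Sale 2 (153) [FIFO — oldest first]: 153 @ $8 = $1,224
Sale 3 (272) [FIFO — oldest first]: 13 @ $8 + 174 @ $8 + 85 @ $3 = $1,751
Total COGS = $4,162 + $1,224 + $1,751 = $7,137
Ending inventory: 86 @ $3 = $258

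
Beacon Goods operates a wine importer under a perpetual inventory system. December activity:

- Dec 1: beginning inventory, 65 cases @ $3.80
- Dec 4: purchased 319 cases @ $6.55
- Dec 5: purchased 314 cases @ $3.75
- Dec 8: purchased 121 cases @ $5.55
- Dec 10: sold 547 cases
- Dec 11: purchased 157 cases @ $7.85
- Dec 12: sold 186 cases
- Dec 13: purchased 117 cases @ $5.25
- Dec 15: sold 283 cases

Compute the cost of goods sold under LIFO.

COGS = $5,706.60

Dec 10, 547 sold [LIFO — newest first]: 121 @ $5.55 + 314 @ $3.75 + 112 @ $6.55 = $2,582.65
Dec 12, 186 sold [LIFO — newest first]: 157 @ $7.85 + 29 @ $6.55 = $1,422.40
Dec 15, 283 sold [LIFO — newest first]: 117 @ $5.25 + 166 @ $6.55 = $1,701.55
Total COGS = $2,582.65 + $1,422.40 + $1,701.55 = $5,706.60
Ending inventory: 65 @ $3.80 + 12 @ $6.55 = $325.60
Check: goods available $6,032.20 = COGS $5,706.60 + ending $325.60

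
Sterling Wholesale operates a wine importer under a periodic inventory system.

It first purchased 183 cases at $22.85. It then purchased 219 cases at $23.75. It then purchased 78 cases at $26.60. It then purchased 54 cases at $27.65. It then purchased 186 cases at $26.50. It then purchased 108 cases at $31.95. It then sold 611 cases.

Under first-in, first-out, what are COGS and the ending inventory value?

COGS = $14,991.20; ending inventory = $6,339.10

Sale 1 (611) [FIFO — oldest first]: 183 @ $22.85 + 219 @ $23.75 + 78 @ $26.60 + 54 @ $27.65 + 77 @ $26.50 = $14,991.20
Ending inventory: 109 @ $26.50 + 108 @ $31.95 = $6,339.10
Check: goods available $21,330.30 = COGS $14,991.20 + ending $6,339.10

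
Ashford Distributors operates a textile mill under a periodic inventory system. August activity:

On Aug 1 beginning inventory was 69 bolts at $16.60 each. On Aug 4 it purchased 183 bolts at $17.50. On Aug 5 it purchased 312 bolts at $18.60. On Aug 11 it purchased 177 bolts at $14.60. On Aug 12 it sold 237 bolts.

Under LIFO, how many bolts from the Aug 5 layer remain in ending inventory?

Aug 12, 237 sold [LIFO — newest first]: 177 @ $14.60 + 60 @ $18.60 = $3,700.20
Ending inventory: 69 @ $16.60 + 183 @ $17.50 + 252 @ $18.60 = $9,035.10

252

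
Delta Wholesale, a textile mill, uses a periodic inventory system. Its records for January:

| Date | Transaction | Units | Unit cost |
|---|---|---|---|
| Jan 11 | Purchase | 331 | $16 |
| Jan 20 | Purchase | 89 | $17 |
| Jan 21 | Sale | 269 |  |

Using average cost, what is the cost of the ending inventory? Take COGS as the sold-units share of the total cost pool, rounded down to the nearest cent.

Jan 21, sell 269: 269/420 × $6,809.00 → $4,361.00
Ending inventory (cost pool remaining) = $2,448.00

Ending inventory = $2,448.00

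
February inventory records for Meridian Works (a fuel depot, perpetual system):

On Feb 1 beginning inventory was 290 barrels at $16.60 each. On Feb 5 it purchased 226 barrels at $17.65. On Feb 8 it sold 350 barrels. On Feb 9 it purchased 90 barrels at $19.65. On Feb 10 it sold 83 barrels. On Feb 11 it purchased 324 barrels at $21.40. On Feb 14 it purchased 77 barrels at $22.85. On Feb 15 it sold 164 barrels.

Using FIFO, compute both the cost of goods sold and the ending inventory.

Feb 8, 350 sold [FIFO — oldest first]: 290 @ $16.60 + 60 @ $17.65 = $5,873.00
Feb 10, 83 sold [FIFO — oldest first]: 83 @ $17.65 = $1,464.95
Feb 15, 164 sold [FIFO — oldest first]: 83 @ $17.65 + 81 @ $19.65 = $3,056.60
Total COGS = $5,873.00 + $1,464.95 + $3,056.60 = $10,394.55
Ending inventory: 9 @ $19.65 + 324 @ $21.40 + 77 @ $22.85 = $8,869.90
Check: goods available $19,264.45 = COGS $10,394.55 + ending $8,869.90

COGS = $10,394.55; ending inventory = $8,869.90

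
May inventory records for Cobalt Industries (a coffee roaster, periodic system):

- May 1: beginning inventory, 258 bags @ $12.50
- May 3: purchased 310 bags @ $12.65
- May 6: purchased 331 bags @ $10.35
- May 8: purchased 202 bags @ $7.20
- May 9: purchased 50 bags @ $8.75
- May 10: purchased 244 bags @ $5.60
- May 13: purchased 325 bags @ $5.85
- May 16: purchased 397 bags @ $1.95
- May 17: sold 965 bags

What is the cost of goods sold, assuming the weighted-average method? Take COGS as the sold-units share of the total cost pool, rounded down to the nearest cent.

May 17, sell 965: 965/2117 × $16,506.05 → $7,524.01
Ending inventory (cost pool remaining) = $8,982.04
Check: goods available $16,506.05 = COGS $7,524.01 + ending $8,982.04

COGS = $7,524.01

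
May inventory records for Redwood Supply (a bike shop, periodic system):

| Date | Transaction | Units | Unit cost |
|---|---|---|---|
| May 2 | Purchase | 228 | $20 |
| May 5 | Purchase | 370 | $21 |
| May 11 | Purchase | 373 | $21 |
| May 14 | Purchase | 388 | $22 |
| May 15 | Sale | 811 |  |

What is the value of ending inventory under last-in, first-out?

May 15, 811 sold [LIFO — newest first]: 388 @ $22 + 373 @ $21 + 50 @ $21 = $17,419
Ending inventory: 228 @ $20 + 320 @ $21 = $11,280
Check: goods available $28,699 = COGS $17,419 + ending $11,280

Ending inventory = $11,280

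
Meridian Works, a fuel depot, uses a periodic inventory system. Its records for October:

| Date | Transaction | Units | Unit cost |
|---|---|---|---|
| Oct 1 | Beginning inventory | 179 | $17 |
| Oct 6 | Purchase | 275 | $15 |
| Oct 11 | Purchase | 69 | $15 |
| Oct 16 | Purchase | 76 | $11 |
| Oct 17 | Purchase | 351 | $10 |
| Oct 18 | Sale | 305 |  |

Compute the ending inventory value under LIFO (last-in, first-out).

Oct 18, 305 sold [LIFO — newest first]: 305 @ $10 = $3,050
Ending inventory: 179 @ $17 + 275 @ $15 + 69 @ $15 + 76 @ $11 + 46 @ $10 = $9,499
Check: goods available $12,549 = COGS $3,050 + ending $9,499

Ending inventory = $9,499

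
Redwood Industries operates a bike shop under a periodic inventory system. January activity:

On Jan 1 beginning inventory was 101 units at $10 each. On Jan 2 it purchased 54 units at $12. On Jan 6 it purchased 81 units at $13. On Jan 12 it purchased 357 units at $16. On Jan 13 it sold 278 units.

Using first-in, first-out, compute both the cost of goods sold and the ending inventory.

Jan 13, 278 sold [FIFO — oldest first]: 101 @ $10 + 54 @ $12 + 81 @ $13 + 42 @ $16 = $3,383
Ending inventory: 315 @ $16 = $5,040
Check: goods available $8,423 = COGS $3,383 + ending $5,040

COGS = $3,383; ending inventory = $5,040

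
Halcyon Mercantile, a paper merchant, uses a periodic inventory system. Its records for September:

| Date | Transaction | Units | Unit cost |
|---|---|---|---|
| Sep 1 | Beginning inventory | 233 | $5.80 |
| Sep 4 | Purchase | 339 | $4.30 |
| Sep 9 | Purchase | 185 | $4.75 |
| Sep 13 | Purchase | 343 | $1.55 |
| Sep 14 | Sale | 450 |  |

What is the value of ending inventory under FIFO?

Sep 14, 450 sold [FIFO — oldest first]: 233 @ $5.80 + 217 @ $4.30 = $2,284.50
Ending inventory: 122 @ $4.30 + 185 @ $4.75 + 343 @ $1.55 = $1,935.00

Ending inventory = $1,935.00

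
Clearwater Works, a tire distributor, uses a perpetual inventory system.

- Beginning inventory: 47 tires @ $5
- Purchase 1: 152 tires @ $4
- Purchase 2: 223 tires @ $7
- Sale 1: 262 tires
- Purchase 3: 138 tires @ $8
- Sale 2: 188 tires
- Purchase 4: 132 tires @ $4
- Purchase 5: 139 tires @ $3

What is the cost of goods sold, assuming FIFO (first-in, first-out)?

Sale 1 (262) [FIFO — oldest first]: 47 @ $5 + 152 @ $4 + 63 @ $7 = $1,284
Sale 2 (188) [FIFO — oldest first]: 160 @ $7 + 28 @ $8 = $1,344
Total COGS = $1,284 + $1,344 = $2,628
Ending inventory: 110 @ $8 + 132 @ $4 + 139 @ $3 = $1,825

COGS = $2,628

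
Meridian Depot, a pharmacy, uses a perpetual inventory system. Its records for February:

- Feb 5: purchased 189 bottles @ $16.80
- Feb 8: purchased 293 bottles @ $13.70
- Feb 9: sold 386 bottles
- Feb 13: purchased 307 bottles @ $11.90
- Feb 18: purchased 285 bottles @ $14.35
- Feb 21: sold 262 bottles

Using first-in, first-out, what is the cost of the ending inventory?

Feb 9, 386 sold [FIFO — oldest first]: 189 @ $16.80 + 197 @ $13.70 = $5,874.10
Feb 21, 262 sold [FIFO — oldest first]: 96 @ $13.70 + 166 @ $11.90 = $3,290.60
Total COGS = $5,874.10 + $3,290.60 = $9,164.70
Ending inventory: 141 @ $11.90 + 285 @ $14.35 = $5,767.65
Check: goods available $14,932.35 = COGS $9,164.70 + ending $5,767.65

Ending inventory = $5,767.65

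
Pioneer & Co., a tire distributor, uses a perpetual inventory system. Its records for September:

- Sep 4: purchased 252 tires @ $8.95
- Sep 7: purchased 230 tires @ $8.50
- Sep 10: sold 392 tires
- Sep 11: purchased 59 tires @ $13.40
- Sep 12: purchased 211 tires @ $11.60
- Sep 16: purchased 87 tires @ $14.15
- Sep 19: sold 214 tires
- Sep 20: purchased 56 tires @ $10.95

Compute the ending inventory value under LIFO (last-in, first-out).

Sep 10, 392 sold [LIFO — newest first]: 230 @ $8.50 + 162 @ $8.95 = $3,404.90
Sep 19, 214 sold [LIFO — newest first]: 87 @ $14.15 + 127 @ $11.60 = $2,704.25
Total COGS = $3,404.90 + $2,704.25 = $6,109.15
Ending inventory: 90 @ $8.95 + 59 @ $13.40 + 84 @ $11.60 + 56 @ $10.95 = $3,183.70
Check: goods available $9,292.85 = COGS $6,109.15 + ending $3,183.70

Ending inventory = $3,183.70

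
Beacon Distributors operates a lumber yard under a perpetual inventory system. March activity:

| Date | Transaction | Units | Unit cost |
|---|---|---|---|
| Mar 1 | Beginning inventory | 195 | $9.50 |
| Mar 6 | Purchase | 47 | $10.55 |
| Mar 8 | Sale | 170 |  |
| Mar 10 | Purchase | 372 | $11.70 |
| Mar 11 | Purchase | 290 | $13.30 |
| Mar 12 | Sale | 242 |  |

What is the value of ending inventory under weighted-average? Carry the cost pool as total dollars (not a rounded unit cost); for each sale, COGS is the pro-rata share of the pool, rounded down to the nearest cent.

After Mar 1: 195 on hand, pool $1,852.50 (≈ $9.5000 each)
After Mar 6: 242 on hand, pool $2,348.35 (≈ $9.7039 each)
Mar 8, sell 170: 170/242 × $2,348.35 → $1,649.66
After Mar 10: 444 on hand, pool $5,051.09 (≈ $11.3763 each)
After Mar 11: 734 on hand, pool $8,908.09 (≈ $12.1364 each)
Mar 12, sell 242: 242/734 × $8,908.09 → $2,936.99
Total COGS = $1,649.66 + $2,936.99 = $4,586.65
Ending inventory (cost pool remaining) = $5,971.10
Check: goods available $10,557.75 = COGS $4,586.65 + ending $5,971.10

Ending inventory = $5,971.10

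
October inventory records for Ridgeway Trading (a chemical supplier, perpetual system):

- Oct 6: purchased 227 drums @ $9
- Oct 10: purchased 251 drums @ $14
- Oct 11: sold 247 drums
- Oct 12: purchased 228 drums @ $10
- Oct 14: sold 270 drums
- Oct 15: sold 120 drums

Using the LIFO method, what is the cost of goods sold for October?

COGS = $7,216

Oct 11, 247 sold [LIFO — newest first]: 247 @ $14 = $3,458
Oct 14, 270 sold [LIFO — newest first]: 228 @ $10 + 4 @ $14 + 38 @ $9 = $2,678
Oct 15, 120 sold [LIFO — newest first]: 120 @ $9 = $1,080
Total COGS = $3,458 + $2,678 + $1,080 = $7,216
Ending inventory: 69 @ $9 = $621
Check: goods available $7,837 = COGS $7,216 + ending $621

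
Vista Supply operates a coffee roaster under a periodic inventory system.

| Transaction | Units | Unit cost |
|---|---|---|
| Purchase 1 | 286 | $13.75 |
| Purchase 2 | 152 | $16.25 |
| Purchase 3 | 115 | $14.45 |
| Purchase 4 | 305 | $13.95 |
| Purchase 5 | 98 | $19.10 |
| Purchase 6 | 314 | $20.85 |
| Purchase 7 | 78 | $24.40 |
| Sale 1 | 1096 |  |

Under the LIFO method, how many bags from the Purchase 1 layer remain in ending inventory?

Sale 1 (1096) [LIFO — newest first]: 78 @ $24.40 + 314 @ $20.85 + 98 @ $19.10 + 305 @ $13.95 + 115 @ $14.45 + 152 @ $16.25 + 34 @ $13.75 = $19,175.90
Ending inventory: 252 @ $13.75 = $3,465.00
Check: goods available $22,640.90 = COGS $19,175.90 + ending $3,465.00

252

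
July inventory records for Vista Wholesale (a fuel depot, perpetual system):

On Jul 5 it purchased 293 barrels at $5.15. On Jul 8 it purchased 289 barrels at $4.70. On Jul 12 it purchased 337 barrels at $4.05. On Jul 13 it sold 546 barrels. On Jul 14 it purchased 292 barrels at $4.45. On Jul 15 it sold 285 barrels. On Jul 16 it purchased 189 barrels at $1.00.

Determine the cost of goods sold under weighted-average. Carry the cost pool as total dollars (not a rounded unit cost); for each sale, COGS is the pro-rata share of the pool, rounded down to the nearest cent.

COGS = $3,807.43

After Jul 5: 293 on hand, pool $1,508.95 (≈ $5.1500 each)
After Jul 8: 582 on hand, pool $2,867.25 (≈ $4.9265 each)
After Jul 12: 919 on hand, pool $4,232.10 (≈ $4.6051 each)
Jul 13, sell 546: 546/919 × $4,232.10 → $2,514.39
After Jul 14: 665 on hand, pool $3,017.11 (≈ $4.5370 each)
Jul 15, sell 285: 285/665 × $3,017.11 → $1,293.04
After Jul 16: 569 on hand, pool $1,913.07 (≈ $3.3622 each)
Total COGS = $2,514.39 + $1,293.04 = $3,807.43
Ending inventory (cost pool remaining) = $1,913.07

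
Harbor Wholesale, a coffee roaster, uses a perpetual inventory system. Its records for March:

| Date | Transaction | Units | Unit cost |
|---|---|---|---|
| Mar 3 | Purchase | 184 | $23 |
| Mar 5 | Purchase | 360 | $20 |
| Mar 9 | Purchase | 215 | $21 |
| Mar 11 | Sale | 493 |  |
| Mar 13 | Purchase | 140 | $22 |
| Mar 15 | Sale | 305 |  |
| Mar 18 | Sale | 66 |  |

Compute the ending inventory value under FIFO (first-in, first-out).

Ending inventory = $770

Mar 11, 493 sold [FIFO — oldest first]: 184 @ $23 + 309 @ $20 = $10,412
Mar 15, 305 sold [FIFO — oldest first]: 51 @ $20 + 215 @ $21 + 39 @ $22 = $6,393
Mar 18, 66 sold [FIFO — oldest first]: 66 @ $22 = $1,452
Total COGS = $10,412 + $6,393 + $1,452 = $18,257
Ending inventory: 35 @ $22 = $770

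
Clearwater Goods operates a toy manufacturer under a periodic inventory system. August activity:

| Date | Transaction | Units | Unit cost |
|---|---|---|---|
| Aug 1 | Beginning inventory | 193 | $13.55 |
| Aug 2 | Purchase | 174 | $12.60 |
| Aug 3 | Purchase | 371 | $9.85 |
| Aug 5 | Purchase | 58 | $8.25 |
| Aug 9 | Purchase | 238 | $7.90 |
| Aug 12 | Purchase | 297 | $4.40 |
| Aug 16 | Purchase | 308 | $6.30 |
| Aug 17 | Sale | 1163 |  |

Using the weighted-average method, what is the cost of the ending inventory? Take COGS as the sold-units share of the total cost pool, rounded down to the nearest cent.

Ending inventory = $4,085.59

Aug 17, sell 1163: 1163/1639 × $14,067.80 → $9,982.21
Ending inventory (cost pool remaining) = $4,085.59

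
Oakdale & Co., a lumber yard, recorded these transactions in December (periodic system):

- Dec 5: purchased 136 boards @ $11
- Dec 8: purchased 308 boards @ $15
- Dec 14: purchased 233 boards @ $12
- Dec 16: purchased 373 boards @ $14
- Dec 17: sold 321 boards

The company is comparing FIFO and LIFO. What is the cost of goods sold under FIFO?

FIFO COGS: 136 @ $11 + 185 @ $15 = $4,271
LIFO COGS: 321 @ $14 = $4,494

COGS = $4,271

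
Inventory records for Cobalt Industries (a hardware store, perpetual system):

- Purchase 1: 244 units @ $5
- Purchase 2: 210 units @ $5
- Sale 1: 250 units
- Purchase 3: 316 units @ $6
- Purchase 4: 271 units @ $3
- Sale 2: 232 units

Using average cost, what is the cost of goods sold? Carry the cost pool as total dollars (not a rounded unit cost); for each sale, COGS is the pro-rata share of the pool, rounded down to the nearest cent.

After Purchase 1: 244 on hand, pool $1,220.00 (≈ $5.0000 each)
After Purchase 2: 454 on hand, pool $2,270.00 (≈ $5.0000 each)
Sale 1, sell 250: 250/454 × $2,270.00 → $1,250.00
After Purchase 3: 520 on hand, pool $2,916.00 (≈ $5.6077 each)
After Purchase 4: 791 on hand, pool $3,729.00 (≈ $4.7143 each)
Sale 2, sell 232: 232/791 × $3,729.00 → $1,093.71
Total COGS = $1,250.00 + $1,093.71 = $2,343.71
Ending inventory (cost pool remaining) = $2,635.29

COGS = $2,343.71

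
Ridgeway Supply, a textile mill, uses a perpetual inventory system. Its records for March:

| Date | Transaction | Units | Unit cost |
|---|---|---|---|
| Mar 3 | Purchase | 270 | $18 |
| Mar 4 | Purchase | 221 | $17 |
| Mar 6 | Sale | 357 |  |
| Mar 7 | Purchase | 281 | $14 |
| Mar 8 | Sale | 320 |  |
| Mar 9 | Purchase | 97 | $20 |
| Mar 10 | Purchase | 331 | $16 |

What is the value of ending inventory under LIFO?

Ending inventory = $8,946

Mar 6, 357 sold [LIFO — newest first]: 221 @ $17 + 136 @ $18 = $6,205
Mar 8, 320 sold [LIFO — newest first]: 281 @ $14 + 39 @ $18 = $4,636
Total COGS = $6,205 + $4,636 = $10,841
Ending inventory: 95 @ $18 + 97 @ $20 + 331 @ $16 = $8,946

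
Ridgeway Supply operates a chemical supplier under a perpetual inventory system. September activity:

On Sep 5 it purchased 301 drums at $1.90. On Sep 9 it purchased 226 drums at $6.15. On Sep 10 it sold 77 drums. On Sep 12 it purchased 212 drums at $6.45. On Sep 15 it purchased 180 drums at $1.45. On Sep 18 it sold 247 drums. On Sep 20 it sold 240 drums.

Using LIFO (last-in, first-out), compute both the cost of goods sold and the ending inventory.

Sep 10, 77 sold [LIFO — newest first]: 77 @ $6.15 = $473.55
Sep 18, 247 sold [LIFO — newest first]: 180 @ $1.45 + 67 @ $6.45 = $693.15
Sep 20, 240 sold [LIFO — newest first]: 145 @ $6.45 + 95 @ $6.15 = $1,519.50
Total COGS = $473.55 + $693.15 + $1,519.50 = $2,686.20
Ending inventory: 301 @ $1.90 + 54 @ $6.15 = $904.00
Check: goods available $3,590.20 = COGS $2,686.20 + ending $904.00

COGS = $2,686.20; ending inventory = $904.00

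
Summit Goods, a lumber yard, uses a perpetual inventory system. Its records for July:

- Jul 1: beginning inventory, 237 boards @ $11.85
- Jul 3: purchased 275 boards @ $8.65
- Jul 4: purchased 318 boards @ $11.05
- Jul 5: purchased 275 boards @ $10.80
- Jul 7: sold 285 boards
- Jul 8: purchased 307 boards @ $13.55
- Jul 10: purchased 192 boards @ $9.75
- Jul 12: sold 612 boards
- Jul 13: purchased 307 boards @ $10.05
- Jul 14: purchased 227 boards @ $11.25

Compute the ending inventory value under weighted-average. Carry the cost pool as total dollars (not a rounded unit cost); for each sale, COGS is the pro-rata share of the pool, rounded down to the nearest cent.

Ending inventory = $13,514.60

After Jul 1: 237 on hand, pool $2,808.45 (≈ $11.8500 each)
After Jul 3: 512 on hand, pool $5,187.20 (≈ $10.1312 each)
After Jul 4: 830 on hand, pool $8,701.10 (≈ $10.4833 each)
After Jul 5: 1105 on hand, pool $11,671.10 (≈ $10.5621 each)
Jul 7, sell 285: 285/1105 × $11,671.10 → $3,010.19
After Jul 8: 1127 on hand, pool $12,820.76 (≈ $11.3760 each)
After Jul 10: 1319 on hand, pool $14,692.76 (≈ $11.1393 each)
Jul 12, sell 612: 612/1319 × $14,692.76 → $6,817.26
After Jul 13: 1014 on hand, pool $10,960.85 (≈ $10.8095 each)
After Jul 14: 1241 on hand, pool $13,514.60 (≈ $10.8901 each)
Total COGS = $3,010.19 + $6,817.26 = $9,827.45
Ending inventory (cost pool remaining) = $13,514.60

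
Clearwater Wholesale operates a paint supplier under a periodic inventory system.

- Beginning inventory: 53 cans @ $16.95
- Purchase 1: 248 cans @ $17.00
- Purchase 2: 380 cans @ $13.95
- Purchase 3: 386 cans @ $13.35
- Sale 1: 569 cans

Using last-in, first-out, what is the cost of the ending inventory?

Ending inventory = $7,862.50

Sale 1 (569) [LIFO — newest first]: 386 @ $13.35 + 183 @ $13.95 = $7,705.95
Ending inventory: 53 @ $16.95 + 248 @ $17.00 + 197 @ $13.95 = $7,862.50
Check: goods available $15,568.45 = COGS $7,705.95 + ending $7,862.50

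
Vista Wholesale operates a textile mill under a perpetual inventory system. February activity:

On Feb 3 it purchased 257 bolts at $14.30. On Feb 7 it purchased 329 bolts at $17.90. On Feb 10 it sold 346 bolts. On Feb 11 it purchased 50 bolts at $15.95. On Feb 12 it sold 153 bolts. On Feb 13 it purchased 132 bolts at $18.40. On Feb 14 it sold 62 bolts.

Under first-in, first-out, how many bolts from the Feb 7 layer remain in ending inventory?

Feb 10, 346 sold [FIFO — oldest first]: 257 @ $14.30 + 89 @ $17.90 = $5,268.20
Feb 12, 153 sold [FIFO — oldest first]: 153 @ $17.90 = $2,738.70
Feb 14, 62 sold [FIFO — oldest first]: 62 @ $17.90 = $1,109.80
Total COGS = $5,268.20 + $2,738.70 + $1,109.80 = $9,116.70
Ending inventory: 25 @ $17.90 + 50 @ $15.95 + 132 @ $18.40 = $3,673.80
Check: goods available $12,790.50 = COGS $9,116.70 + ending $3,673.80

25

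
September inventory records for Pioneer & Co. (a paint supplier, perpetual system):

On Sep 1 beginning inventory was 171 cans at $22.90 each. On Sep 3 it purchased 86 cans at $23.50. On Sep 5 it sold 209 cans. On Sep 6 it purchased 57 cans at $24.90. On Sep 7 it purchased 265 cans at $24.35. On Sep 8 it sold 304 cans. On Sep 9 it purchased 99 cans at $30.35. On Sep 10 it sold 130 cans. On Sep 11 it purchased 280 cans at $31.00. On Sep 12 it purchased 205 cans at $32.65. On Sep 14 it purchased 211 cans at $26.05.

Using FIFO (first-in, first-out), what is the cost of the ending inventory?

Ending inventory = $21,932.05

Sep 5, 209 sold [FIFO — oldest first]: 171 @ $22.90 + 38 @ $23.50 = $4,808.90
Sep 8, 304 sold [FIFO — oldest first]: 48 @ $23.50 + 57 @ $24.90 + 199 @ $24.35 = $7,392.95
Sep 10, 130 sold [FIFO — oldest first]: 66 @ $24.35 + 64 @ $30.35 = $3,549.50
Total COGS = $4,808.90 + $7,392.95 + $3,549.50 = $15,751.35
Ending inventory: 35 @ $30.35 + 280 @ $31.00 + 205 @ $32.65 + 211 @ $26.05 = $21,932.05
Check: goods available $37,683.40 = COGS $15,751.35 + ending $21,932.05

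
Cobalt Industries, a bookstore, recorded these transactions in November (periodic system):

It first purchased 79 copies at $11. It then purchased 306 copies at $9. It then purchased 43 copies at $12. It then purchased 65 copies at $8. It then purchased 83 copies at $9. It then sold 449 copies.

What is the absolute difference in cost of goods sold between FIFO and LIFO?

FIFO COGS: 79 @ $11 + 306 @ $9 + 43 @ $12 + 21 @ $8 = $4,307
LIFO COGS: 83 @ $9 + 65 @ $8 + 43 @ $12 + 258 @ $9 = $4,105
Difference = |$4,307 − $4,105| = $202

$202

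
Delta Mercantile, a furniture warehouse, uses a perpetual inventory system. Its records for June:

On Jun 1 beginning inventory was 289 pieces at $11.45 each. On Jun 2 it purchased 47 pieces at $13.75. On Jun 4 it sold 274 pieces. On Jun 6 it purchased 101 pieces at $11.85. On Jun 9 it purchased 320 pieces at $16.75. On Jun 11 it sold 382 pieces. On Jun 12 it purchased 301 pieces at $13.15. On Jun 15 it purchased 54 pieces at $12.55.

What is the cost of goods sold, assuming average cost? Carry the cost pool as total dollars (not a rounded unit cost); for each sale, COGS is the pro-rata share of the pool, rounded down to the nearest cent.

COGS = $8,988.43

After Jun 1: 289 on hand, pool $3,309.05 (≈ $11.4500 each)
After Jun 2: 336 on hand, pool $3,955.30 (≈ $11.7717 each)
Jun 4, sell 274: 274/336 × $3,955.30 → $3,225.45
After Jun 6: 163 on hand, pool $1,926.70 (≈ $11.8202 each)
After Jun 9: 483 on hand, pool $7,286.70 (≈ $15.0863 each)
Jun 11, sell 382: 382/483 × $7,286.70 → $5,762.98
After Jun 12: 402 on hand, pool $5,481.87 (≈ $13.6365 each)
After Jun 15: 456 on hand, pool $6,159.57 (≈ $13.5078 each)
Total COGS = $3,225.45 + $5,762.98 = $8,988.43
Ending inventory (cost pool remaining) = $6,159.57
Check: goods available $15,148.00 = COGS $8,988.43 + ending $6,159.57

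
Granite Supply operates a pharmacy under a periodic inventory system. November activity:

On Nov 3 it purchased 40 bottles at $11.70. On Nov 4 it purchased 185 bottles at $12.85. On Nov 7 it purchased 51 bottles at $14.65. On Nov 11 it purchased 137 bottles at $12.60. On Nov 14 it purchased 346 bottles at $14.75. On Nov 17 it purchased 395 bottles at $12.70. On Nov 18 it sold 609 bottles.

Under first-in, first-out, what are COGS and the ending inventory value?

Nov 18, 609 sold [FIFO — oldest first]: 40 @ $11.70 + 185 @ $12.85 + 51 @ $14.65 + 137 @ $12.60 + 196 @ $14.75 = $8,209.60
Ending inventory: 150 @ $14.75 + 395 @ $12.70 = $7,229.00

COGS = $8,209.60; ending inventory = $7,229.00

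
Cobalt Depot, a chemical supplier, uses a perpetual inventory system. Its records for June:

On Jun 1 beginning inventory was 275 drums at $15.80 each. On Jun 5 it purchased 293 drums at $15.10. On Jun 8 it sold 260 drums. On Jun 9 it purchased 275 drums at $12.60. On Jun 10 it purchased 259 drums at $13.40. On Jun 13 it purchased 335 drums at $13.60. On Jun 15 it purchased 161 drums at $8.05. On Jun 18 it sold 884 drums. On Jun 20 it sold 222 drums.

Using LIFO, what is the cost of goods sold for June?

Jun 8, 260 sold [LIFO — newest first]: 260 @ $15.10 = $3,926.00
Jun 18, 884 sold [LIFO — newest first]: 161 @ $8.05 + 335 @ $13.60 + 259 @ $13.40 + 129 @ $12.60 = $10,948.05
Jun 20, 222 sold [LIFO — newest first]: 146 @ $12.60 + 33 @ $15.10 + 43 @ $15.80 = $3,017.30
Total COGS = $3,926.00 + $10,948.05 + $3,017.30 = $17,891.35
Ending inventory: 232 @ $15.80 = $3,665.60

COGS = $17,891.35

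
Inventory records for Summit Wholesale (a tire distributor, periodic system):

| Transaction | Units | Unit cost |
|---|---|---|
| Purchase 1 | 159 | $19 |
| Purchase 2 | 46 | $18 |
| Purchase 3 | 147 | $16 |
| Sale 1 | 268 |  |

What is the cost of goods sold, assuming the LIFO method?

COGS = $4,605

Sale 1 (268) [LIFO — newest first]: 147 @ $16 + 46 @ $18 + 75 @ $19 = $4,605
Ending inventory: 84 @ $19 = $1,596
Check: goods available $6,201 = COGS $4,605 + ending $1,596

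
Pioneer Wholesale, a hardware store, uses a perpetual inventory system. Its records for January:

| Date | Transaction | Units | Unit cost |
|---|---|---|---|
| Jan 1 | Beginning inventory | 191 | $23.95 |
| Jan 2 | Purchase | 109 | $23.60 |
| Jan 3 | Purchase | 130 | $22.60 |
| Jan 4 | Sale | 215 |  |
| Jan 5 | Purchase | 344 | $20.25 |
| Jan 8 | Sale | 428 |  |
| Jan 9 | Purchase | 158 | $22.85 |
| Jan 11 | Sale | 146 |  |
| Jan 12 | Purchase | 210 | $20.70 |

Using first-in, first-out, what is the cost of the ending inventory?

Ending inventory = $7,614.55

Jan 4, 215 sold [FIFO — oldest first]: 191 @ $23.95 + 24 @ $23.60 = $5,140.85
Jan 8, 428 sold [FIFO — oldest first]: 85 @ $23.60 + 130 @ $22.60 + 213 @ $20.25 = $9,257.25
Jan 11, 146 sold [FIFO — oldest first]: 131 @ $20.25 + 15 @ $22.85 = $2,995.50
Total COGS = $5,140.85 + $9,257.25 + $2,995.50 = $17,393.60
Ending inventory: 143 @ $22.85 + 210 @ $20.70 = $7,614.55
Check: goods available $25,008.15 = COGS $17,393.60 + ending $7,614.55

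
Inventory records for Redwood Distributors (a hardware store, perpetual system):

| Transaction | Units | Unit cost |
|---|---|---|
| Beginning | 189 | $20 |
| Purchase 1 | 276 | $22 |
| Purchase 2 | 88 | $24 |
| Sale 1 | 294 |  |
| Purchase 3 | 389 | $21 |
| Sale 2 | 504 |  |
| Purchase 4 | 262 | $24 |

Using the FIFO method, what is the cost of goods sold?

Sale 1 (294) [FIFO — oldest first]: 189 @ $20 + 105 @ $22 = $6,090
Sale 2 (504) [FIFO — oldest first]: 171 @ $22 + 88 @ $24 + 245 @ $21 = $11,019
Total COGS = $6,090 + $11,019 = $17,109
Ending inventory: 144 @ $21 + 262 @ $24 = $9,312

COGS = $17,109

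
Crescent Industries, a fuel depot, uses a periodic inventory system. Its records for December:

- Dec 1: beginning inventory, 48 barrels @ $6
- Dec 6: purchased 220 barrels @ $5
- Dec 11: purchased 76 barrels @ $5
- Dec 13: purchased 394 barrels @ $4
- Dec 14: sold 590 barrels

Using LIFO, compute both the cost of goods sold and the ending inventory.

Dec 14, 590 sold [LIFO — newest first]: 394 @ $4 + 76 @ $5 + 120 @ $5 = $2,556
Ending inventory: 48 @ $6 + 100 @ $5 = $788

COGS = $2,556; ending inventory = $788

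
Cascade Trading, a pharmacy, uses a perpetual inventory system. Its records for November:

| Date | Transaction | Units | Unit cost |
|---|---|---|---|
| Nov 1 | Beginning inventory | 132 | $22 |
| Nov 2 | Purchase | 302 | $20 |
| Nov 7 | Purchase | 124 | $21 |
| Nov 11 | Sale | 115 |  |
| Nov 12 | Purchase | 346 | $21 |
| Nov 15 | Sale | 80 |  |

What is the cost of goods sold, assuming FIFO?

COGS = $4,164

Nov 11, 115 sold [FIFO — oldest first]: 115 @ $22 = $2,530
Nov 15, 80 sold [FIFO — oldest first]: 17 @ $22 + 63 @ $20 = $1,634
Total COGS = $2,530 + $1,634 = $4,164
Ending inventory: 239 @ $20 + 124 @ $21 + 346 @ $21 = $14,650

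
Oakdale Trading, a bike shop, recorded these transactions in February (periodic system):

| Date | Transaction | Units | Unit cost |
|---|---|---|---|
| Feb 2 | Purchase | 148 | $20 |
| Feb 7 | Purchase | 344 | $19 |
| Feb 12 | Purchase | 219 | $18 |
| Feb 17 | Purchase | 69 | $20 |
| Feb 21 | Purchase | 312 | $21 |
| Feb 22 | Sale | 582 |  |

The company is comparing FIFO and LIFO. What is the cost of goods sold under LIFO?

COGS = $11,550

FIFO COGS: 148 @ $20 + 344 @ $19 + 90 @ $18 = $11,116
LIFO COGS: 312 @ $21 + 69 @ $20 + 201 @ $18 = $11,550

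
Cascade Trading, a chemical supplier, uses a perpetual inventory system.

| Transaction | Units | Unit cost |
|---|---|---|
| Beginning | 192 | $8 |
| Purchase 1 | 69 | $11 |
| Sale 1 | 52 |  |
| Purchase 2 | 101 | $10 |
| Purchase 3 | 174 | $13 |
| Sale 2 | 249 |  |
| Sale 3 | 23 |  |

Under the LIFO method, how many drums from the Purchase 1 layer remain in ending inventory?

17

Sale 1 (52) [LIFO — newest first]: 52 @ $11 = $572
Sale 2 (249) [LIFO — newest first]: 174 @ $13 + 75 @ $10 = $3,012
Sale 3 (23) [LIFO — newest first]: 23 @ $10 = $230
Total COGS = $572 + $3,012 + $230 = $3,814
Ending inventory: 192 @ $8 + 17 @ $11 + 3 @ $10 = $1,753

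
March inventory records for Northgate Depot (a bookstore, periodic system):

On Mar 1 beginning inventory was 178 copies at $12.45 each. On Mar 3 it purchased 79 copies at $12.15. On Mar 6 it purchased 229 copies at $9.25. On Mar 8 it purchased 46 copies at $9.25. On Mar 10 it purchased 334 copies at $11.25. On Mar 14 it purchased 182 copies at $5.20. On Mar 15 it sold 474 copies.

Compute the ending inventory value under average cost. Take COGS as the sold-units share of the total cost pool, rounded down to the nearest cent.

Ending inventory = $5,709.11

Mar 15, sell 474: 474/1048 × $10,423.60 → $4,714.49
Ending inventory (cost pool remaining) = $5,709.11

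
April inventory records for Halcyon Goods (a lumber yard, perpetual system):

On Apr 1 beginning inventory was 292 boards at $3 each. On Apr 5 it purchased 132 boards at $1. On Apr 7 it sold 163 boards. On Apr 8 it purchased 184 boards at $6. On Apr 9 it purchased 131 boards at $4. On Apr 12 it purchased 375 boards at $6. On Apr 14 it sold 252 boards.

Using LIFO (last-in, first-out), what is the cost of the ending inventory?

Ending inventory = $3,149

Apr 7, 163 sold [LIFO — newest first]: 132 @ $1 + 31 @ $3 = $225
Apr 14, 252 sold [LIFO — newest first]: 252 @ $6 = $1,512
Total COGS = $225 + $1,512 = $1,737
Ending inventory: 261 @ $3 + 184 @ $6 + 131 @ $4 + 123 @ $6 = $3,149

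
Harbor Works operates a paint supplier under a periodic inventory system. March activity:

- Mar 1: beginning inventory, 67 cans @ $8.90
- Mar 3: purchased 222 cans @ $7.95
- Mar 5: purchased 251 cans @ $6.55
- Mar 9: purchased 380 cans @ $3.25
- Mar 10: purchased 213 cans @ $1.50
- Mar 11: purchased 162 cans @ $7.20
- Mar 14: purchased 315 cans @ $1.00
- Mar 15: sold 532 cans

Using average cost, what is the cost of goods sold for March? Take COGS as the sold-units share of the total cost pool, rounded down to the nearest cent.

Mar 15, sell 532: 532/1610 × $7,041.15 → $2,326.64
Ending inventory (cost pool remaining) = $4,714.51

COGS = $2,326.64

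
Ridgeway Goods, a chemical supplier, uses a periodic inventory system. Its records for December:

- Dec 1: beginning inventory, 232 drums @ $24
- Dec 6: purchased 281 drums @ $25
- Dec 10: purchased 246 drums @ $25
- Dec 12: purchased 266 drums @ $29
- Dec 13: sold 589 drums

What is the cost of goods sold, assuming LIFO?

Dec 13, 589 sold [LIFO — newest first]: 266 @ $29 + 246 @ $25 + 77 @ $25 = $15,789
Ending inventory: 232 @ $24 + 204 @ $25 = $10,668

COGS = $15,789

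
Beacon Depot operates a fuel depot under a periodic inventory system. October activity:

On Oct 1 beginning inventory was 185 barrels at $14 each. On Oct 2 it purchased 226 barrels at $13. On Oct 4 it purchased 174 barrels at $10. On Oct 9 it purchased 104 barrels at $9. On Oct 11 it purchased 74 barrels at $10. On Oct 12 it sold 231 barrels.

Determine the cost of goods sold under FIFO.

COGS = $3,188

Oct 12, 231 sold [FIFO — oldest first]: 185 @ $14 + 46 @ $13 = $3,188
Ending inventory: 180 @ $13 + 174 @ $10 + 104 @ $9 + 74 @ $10 = $5,756
Check: goods available $8,944 = COGS $3,188 + ending $5,756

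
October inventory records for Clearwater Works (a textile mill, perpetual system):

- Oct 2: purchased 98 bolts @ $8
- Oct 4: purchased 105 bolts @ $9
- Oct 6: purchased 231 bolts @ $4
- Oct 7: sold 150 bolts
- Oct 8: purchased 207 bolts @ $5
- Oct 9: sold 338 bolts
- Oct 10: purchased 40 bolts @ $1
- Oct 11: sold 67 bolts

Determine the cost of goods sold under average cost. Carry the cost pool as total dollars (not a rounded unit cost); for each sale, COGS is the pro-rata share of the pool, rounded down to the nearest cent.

COGS = $3,138.15

After Oct 2: 98 on hand, pool $784.00 (≈ $8.0000 each)
After Oct 4: 203 on hand, pool $1,729.00 (≈ $8.5172 each)
After Oct 6: 434 on hand, pool $2,653.00 (≈ $6.1129 each)
Oct 7, sell 150: 150/434 × $2,653.00 → $916.93
After Oct 8: 491 on hand, pool $2,771.07 (≈ $5.6437 each)
Oct 9, sell 338: 338/491 × $2,771.07 → $1,907.57
After Oct 10: 193 on hand, pool $903.50 (≈ $4.6813 each)
Oct 11, sell 67: 67/193 × $903.50 → $313.65
Total COGS = $916.93 + $1,907.57 + $313.65 = $3,138.15
Ending inventory (cost pool remaining) = $589.85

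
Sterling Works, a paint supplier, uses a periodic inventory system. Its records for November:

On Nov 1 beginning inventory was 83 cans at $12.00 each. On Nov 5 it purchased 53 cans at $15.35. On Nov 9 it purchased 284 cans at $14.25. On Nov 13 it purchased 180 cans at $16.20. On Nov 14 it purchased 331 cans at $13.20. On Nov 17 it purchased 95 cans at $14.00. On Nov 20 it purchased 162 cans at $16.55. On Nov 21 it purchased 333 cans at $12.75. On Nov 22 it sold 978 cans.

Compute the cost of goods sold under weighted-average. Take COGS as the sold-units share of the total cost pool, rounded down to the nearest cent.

Nov 22, sell 978: 978/1521 × $21,398.60 → $13,759.25
Ending inventory (cost pool remaining) = $7,639.35

COGS = $13,759.25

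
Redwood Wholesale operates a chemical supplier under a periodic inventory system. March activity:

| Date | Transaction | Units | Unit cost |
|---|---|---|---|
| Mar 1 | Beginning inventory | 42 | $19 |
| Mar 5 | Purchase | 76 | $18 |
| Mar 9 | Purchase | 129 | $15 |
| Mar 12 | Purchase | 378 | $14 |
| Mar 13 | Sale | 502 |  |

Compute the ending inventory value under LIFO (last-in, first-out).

Mar 13, 502 sold [LIFO — newest first]: 378 @ $14 + 124 @ $15 = $7,152
Ending inventory: 42 @ $19 + 76 @ $18 + 5 @ $15 = $2,241

Ending inventory = $2,241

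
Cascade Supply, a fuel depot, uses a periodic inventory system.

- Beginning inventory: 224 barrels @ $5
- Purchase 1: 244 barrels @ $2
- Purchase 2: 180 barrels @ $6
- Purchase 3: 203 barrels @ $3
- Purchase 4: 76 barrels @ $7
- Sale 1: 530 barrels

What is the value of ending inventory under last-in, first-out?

Ending inventory = $1,466

Sale 1 (530) [LIFO — newest first]: 76 @ $7 + 203 @ $3 + 180 @ $6 + 71 @ $2 = $2,363
Ending inventory: 224 @ $5 + 173 @ $2 = $1,466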